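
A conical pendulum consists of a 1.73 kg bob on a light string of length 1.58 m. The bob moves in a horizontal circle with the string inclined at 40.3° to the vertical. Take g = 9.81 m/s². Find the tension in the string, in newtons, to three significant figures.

22.3 N

Vertically the bob has no acceleration, so T cosθ = mg.
T = mg/cosθ = 1.73 × 9.81 / cos 40.3° = 16.97/0.7627 = 22.25 N.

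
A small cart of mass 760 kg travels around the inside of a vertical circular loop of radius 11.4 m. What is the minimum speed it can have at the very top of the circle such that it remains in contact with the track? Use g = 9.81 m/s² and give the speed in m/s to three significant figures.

At the top, both weight mg and N point toward the centre: N + mg = mv²/r.
At minimum speed N → 0, so mg = mv_min²/r ⇒ v_min = √(g r) = √(9.81 × 11.4) = 10.58 m/s.

10.6 m/s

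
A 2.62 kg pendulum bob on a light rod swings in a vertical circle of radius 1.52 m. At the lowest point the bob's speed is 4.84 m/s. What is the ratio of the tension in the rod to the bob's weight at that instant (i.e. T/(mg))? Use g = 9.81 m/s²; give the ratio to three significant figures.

At the bottom, T − mg = mv²/r, so T = m(v²/r + g) and T/(mg) = v²/(rg) + 1 = (4.84)²/(1.52 × 9.81) + 1 = 1.571 + 1 = 2.571.

2.57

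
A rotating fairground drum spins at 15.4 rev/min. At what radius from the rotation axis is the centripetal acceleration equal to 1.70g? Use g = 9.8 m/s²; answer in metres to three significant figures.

ω = 15.4 rev/min × 2π/60 = 1.613 rad/s.
a_c = ω²r = 1.70g ⇒ r = 1.70 × 9.8 / (1.613)² = 16.66/2.601 = 6.406 m.

6.41 m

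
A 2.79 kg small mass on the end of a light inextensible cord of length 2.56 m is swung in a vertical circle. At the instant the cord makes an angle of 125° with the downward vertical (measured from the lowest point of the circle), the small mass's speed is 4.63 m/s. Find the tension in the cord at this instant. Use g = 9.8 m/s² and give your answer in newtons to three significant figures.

7.68 N

Take the radial direction toward the centre of the circle as positive. The component of the weight along the string toward the centre is −mg cos φ (φ measured from the bottom), so Newton's second law along the string gives T − mg cos φ = m v²/r.
cos 125° = -0.5736, so T = m(v²/r + g cos φ) = 2.79 × ((4.63)²/2.56 + 9.8 × -0.5736) = 2.79 × (8.374 + (-5.621)) = 2.79 × 2.753 = 7.680 N.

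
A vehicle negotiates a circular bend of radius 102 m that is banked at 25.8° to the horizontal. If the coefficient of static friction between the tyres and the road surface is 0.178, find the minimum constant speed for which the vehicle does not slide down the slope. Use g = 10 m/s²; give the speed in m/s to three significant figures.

At the minimum speed, friction acts up the slope at its limiting value f = μN. Radially (horizontal, toward centre): N sinθ − μN cosθ = mv²/r. Vertically: N cosθ + μN sinθ = mg.
Dividing: v² = r g (sinθ − μcosθ)/(cosθ + μsinθ).
sinθ − μcosθ = 0.4352 − 0.178×0.9003 = 0.2750; cosθ + μsinθ = 0.9003 + 0.178×0.4352 = 0.9778.
v² = 102 × 10.0 × 0.2750/0.9778 = 286.8 m²/s², so v = 16.94 m/s.

16.9 m/s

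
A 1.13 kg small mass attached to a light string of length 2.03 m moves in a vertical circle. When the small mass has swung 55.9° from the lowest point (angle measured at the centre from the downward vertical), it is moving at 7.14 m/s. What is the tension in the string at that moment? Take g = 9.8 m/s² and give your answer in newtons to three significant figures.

Take the radial direction toward the centre of the circle as positive. The component of the weight along the string toward the centre is −mg cos φ (φ measured from the bottom), so Newton's second law along the string gives T − mg cos φ = m v²/r.
cos 55.9° = 0.5606, so T = m(v²/r + g cos φ) = 1.13 × ((7.14)²/2.03 + 9.8 × 0.5606) = 1.13 × (25.11 + (5.494)) = 1.13 × 30.61 = 34.59 N.

34.6 N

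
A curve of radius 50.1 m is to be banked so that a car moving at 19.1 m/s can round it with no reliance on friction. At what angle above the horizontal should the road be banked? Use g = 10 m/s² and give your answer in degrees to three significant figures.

36.1°

For a frictionless banked turn: horizontally N sinθ = mv²/r and vertically N cosθ = mg.
Dividing: tanθ = v²/(r g) = (19.1)²/(50.1 × 10.0) = 364.8/501.0 = 0.7282.
θ = arctan(0.7282) = 36.06°.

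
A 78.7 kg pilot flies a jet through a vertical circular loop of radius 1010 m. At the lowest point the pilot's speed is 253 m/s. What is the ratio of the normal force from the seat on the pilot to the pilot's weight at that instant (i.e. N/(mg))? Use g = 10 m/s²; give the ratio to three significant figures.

At the bottom, N − mg = mv²/r, so N = m(v²/r + g) and N/(mg) = v²/(rg) + 1 = (253)²/(1010 × 10.0) + 1 = 6.338 + 1 = 7.338.

7.34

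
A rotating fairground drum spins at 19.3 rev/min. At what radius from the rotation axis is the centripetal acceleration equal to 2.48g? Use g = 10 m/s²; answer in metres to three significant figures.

ω = 19.3 rev/min × 2π/60 = 2.021 rad/s.
a_c = ω²r = 2.48g ⇒ r = 2.48 × 10.0 / (2.021)² = 24.80/4.085 = 6.071 m.

6.07 m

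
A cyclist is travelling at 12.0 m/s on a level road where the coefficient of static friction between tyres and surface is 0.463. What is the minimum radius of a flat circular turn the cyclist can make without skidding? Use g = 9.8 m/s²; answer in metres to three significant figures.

At the limit, μ_s m g = m v²/r, so r_min = v²/(μ_s g) = (12.0)²/(0.463 × 9.8) = 144.0/4.537 = 31.74 m.

31.7 m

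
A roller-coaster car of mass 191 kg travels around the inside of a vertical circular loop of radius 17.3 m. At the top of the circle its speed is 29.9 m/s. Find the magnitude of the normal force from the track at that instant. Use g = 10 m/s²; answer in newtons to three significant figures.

At the top, both N and the weight mg point inward (toward the centre), so N + mg = mv²/r.
N = m(v²/r − g) = 191 × ((29.9)²/17.3 − 10.0) = 191 × (51.68 − 10.0) = 191 × 41.68 = 7960 N.

7960 N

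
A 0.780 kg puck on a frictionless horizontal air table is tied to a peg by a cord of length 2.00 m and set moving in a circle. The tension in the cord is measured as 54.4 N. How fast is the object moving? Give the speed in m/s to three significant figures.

11.8 m/s

T = m v²/r ⇒ v = √(T r / m) = √(54.4 × 2.00 / 0.780) = √139.5 = 11.81 m/s.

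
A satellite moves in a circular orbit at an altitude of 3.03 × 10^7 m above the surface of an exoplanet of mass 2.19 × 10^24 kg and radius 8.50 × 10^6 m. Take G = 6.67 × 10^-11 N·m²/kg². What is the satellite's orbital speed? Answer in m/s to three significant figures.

1940 m/s

Orbital radius r = R + h = 8.50 × 10^6 + 3.03 × 10^7 = 3.880 × 10^7 m.
Gravity supplies the centripetal force: G M m / r² = m v² / r, so v = √(GM/r).
v = √(6.67 × 10^-11 × 2.19 × 10^24 / 3.880 × 10^7) = √(3.765 × 10^6) = 1940 m/s.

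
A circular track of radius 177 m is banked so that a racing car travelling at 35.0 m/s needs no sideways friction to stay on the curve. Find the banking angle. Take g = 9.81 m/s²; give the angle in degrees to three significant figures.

For a frictionless banked turn: horizontally N sinθ = mv²/r and vertically N cosθ = mg.
Dividing: tanθ = v²/(r g) = (35.0)²/(177 × 9.81) = 1225/1736 = 0.7055.
θ = arctan(0.7055) = 35.20°.

35.2°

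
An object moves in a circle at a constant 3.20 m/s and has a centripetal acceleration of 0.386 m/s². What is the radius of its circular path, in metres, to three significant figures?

a_c = v²/r ⇒ r = v²/a_c = (3.20)²/0.386 = 10.24/0.386 = 26.53 m.

26.5 m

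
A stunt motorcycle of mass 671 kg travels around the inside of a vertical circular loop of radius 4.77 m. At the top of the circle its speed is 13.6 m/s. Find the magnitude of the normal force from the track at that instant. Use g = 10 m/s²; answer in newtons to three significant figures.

At the top, both N and the weight mg point inward (toward the centre), so N + mg = mv²/r.
N = m(v²/r − g) = 671 × ((13.6)²/4.77 − 10.0) = 671 × (38.78 − 10.0) = 671 × 28.78 = 19310 N.

19300 N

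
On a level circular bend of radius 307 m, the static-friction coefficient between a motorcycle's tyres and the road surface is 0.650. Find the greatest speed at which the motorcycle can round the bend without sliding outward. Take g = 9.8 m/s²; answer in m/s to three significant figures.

Friction provides the centripetal force on a flat curve. At maximum speed it is at its limiting value: μ_s m g = m v²/r.
Mass cancels: v_max = √(μ_s g r) = √(0.650 × 9.8 × 307) = √1956 = 44.22 m/s.

44.2 m/s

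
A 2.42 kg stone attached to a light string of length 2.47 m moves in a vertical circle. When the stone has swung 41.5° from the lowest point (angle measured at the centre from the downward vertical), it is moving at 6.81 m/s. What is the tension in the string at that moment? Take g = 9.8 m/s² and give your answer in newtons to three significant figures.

Take the radial direction toward the centre of the circle as positive. The component of the weight along the string toward the centre is −mg cos φ (φ measured from the bottom), so Newton's second law along the string gives T − mg cos φ = m v²/r.
cos 41.5° = 0.7490, so T = m(v²/r + g cos φ) = 2.42 × ((6.81)²/2.47 + 9.8 × 0.7490) = 2.42 × (18.78 + (7.340)) = 2.42 × 26.12 = 63.20 N.

63.2 N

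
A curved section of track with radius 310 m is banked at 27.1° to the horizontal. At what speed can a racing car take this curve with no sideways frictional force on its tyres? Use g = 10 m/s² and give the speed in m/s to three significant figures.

On a frictionless banked curve, N sinθ = mv²/r and N cosθ = mg, so tanθ = v²/(rg).
v = √(r g tanθ) = √(310 × 10.0 × tan 27.1°) = √(310 × 10.0 × 0.5117) = √1586 = 39.83 m/s.

39.8 m/s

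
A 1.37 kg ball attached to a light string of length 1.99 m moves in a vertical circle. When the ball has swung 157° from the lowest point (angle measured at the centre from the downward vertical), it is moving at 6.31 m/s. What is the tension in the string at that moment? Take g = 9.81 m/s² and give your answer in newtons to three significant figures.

15.0 N

Take the radial direction toward the centre of the circle as positive. The component of the weight along the string toward the centre is −mg cos φ (φ measured from the bottom), so Newton's second law along the string gives T − mg cos φ = m v²/r.
cos 157° = -0.9205, so T = m(v²/r + g cos φ) = 1.37 × ((6.31)²/1.99 + 9.81 × -0.9205) = 1.37 × (20.01 + (-9.030)) = 1.37 × 10.98 = 15.04 N.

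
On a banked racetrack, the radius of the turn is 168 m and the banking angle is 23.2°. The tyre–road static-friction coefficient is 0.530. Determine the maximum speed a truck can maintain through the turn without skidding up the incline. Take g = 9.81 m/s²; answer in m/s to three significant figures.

At the maximum speed, friction acts down the slope at its limiting value f = μN. Radially (horizontal, toward centre): N sinθ + μN cosθ = mv²/r. Vertically: N cosθ − μN sinθ = mg.
Dividing: v² = r g (sinθ + μcosθ)/(cosθ − μsinθ).
sinθ + μcosθ = 0.3939 + 0.530×0.9191 = 0.8811; cosθ − μsinθ = 0.9191 − 0.530×0.3939 = 0.7103.
v² = 168 × 9.81 × 0.8811/0.7103 = 2044 m²/s², so v = 45.21 m/s.

45.2 m/s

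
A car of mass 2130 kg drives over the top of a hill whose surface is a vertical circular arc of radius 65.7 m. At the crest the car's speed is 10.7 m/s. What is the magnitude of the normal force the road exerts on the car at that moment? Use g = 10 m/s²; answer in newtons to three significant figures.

At the crest the centripetal acceleration points downward (toward the centre of the arc), so mg − N = mv²/r.
N = m(g − v²/r) = 2130 × (10.0 − (10.7)²/65.7) = 2130 × (10.0 − 1.743) = 2130 × 8.257 = 17590 N.

17600 N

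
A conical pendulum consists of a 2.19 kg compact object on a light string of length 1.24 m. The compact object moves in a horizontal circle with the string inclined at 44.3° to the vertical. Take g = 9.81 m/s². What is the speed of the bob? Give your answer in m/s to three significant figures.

The radius of the circle is r = L sinθ = 1.24 × sin 44.3° = 0.8660 m.
Horizontally T sinθ = mv²/r and vertically T cosθ = mg, so tanθ = v²/(rg).
v = √(r g tanθ) = √(0.8660 × 9.81 × 0.9759) = √8.291 = 2.879 m/s.

2.88 m/s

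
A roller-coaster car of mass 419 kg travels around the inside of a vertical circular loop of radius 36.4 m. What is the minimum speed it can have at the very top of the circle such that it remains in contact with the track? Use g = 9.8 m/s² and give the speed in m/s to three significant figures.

At the top, both weight mg and N point toward the centre: N + mg = mv²/r.
At minimum speed N → 0, so mg = mv_min²/r ⇒ v_min = √(g r) = √(9.8 × 36.4) = 18.89 m/s.

18.9 m/s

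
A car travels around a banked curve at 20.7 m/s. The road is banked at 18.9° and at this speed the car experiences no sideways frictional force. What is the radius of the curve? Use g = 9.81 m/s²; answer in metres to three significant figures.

128 m

Frictionless banking: tanθ = v²/(rg), so r = v²/(g tanθ).
r = (20.7)²/(9.81 × tan 18.9°) = 428.5/(9.81 × 0.3424) = 428.5/3.359 = 127.6 m.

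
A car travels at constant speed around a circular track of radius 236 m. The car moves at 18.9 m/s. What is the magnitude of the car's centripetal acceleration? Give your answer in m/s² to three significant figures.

1.51 m/s²

a_c = v²/r = (18.90)²/236 = 357.2/236 = 1.514 m/s².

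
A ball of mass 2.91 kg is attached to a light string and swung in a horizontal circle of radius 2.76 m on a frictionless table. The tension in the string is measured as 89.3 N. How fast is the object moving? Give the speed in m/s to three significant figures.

9.20 m/s

T = m v²/r ⇒ v = √(T r / m) = √(89.3 × 2.76 / 2.91) = √84.70 = 9.203 m/s.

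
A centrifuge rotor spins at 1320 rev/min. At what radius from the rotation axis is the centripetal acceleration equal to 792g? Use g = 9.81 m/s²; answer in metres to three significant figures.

ω = 1320 rev/min × 2π/60 = 138.2 rad/s.
a_c = ω²r = 792g ⇒ r = 792 × 9.81 / (138.2)² = 7770/19110 = 0.4066 m.

0.407 m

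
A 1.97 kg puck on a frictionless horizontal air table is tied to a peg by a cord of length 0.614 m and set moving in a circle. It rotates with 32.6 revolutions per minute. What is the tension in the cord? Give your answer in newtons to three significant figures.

ω = 32.6 rev/min × 2π/60 = 3.414 rad/s, so v = ωr = 3.414 × 0.614 = 2.096 m/s.
The tension is the only horizontal force, so it supplies the full centripetal force: T = m v²/r = 1.97 × (2.096)²/0.614 = 1.97 × 4.394/0.614 = 14.10 N.

14.1 N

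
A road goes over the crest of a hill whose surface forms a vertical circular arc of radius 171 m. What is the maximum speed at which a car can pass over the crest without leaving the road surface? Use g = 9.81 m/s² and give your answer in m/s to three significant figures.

41.0 m/s

At the crest the centre of the circle is below the car, so the net downward (centripetal) force is mg − N = mv²/r.
The car leaves the road when N → 0, giving v_max = √(g r) = √(9.81 × 171) = 40.96 m/s.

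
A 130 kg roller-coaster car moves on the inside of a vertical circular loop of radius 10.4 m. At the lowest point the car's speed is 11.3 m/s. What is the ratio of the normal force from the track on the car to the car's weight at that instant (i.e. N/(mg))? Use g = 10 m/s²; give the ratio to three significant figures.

At the bottom, N − mg = mv²/r, so N = m(v²/r + g) and N/(mg) = v²/(rg) + 1 = (11.3)²/(10.4 × 10.0) + 1 = 1.228 + 1 = 2.228.

2.23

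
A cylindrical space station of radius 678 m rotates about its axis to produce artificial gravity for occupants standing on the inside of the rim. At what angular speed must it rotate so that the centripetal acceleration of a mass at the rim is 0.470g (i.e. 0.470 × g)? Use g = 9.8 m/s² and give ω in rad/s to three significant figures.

Centripetal acceleration a_c = ω²r. Setting ω²r = 0.470g:
ω = √(0.470g / r) = √(0.470 × 9.8 / 678) = √0.006794 = 0.08242 rad/s.

0.0824 rad/s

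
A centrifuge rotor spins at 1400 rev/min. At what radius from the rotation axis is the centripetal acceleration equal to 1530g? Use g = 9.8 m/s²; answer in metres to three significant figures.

0.698 m

ω = 1400 rev/min × 2π/60 = 146.6 rad/s.
a_c = ω²r = 1530g ⇒ r = 1530 × 9.8 / (146.6)² = 14990/21490 = 0.6976 m.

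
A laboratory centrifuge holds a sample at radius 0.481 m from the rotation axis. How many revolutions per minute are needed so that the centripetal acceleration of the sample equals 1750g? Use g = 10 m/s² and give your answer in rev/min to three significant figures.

Require ω²r = 1750g, so ω = √(1750 × 10.0/0.481) = 190.7 rad/s.
In rev/min: ω × 60/(2π) = 190.7 × 60/(2π) = 1821 rev/min.

1820 rev/min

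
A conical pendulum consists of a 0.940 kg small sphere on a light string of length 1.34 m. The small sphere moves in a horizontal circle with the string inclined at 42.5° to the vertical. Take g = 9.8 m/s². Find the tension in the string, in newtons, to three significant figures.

12.5 N

Vertically the bob has no acceleration, so T cosθ = mg.
T = mg/cosθ = 0.940 × 9.8 / cos 42.5° = 9.212/0.7373 = 12.49 N.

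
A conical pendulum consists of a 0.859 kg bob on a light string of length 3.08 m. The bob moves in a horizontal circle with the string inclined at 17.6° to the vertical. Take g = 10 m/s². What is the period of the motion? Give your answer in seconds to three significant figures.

3.40 s

r = L sinθ = 0.9313 m. From T sinθ = mω²r and T cosθ = mg: tanθ = ω²r/g, so ω² = g tanθ / r = g/(L cosθ).
ω = √(g/(L cosθ)) = √(10.0/(3.08 × 0.9532)) = √3.406 = 1.846 rad/s.
Period = 2π/ω = 3.404 s.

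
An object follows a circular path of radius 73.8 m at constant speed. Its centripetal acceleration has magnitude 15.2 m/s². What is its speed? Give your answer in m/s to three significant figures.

a_c = v²/r ⇒ v = √(a_c · r) = √(15.2 × 73.8) = √1122 = 33.49 m/s.

33.5 m/s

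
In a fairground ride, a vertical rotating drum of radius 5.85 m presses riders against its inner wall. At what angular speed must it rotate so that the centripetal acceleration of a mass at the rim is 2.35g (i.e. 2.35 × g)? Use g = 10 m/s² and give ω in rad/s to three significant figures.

Centripetal acceleration a_c = ω²r. Setting ω²r = 2.35g:
ω = √(2.35g / r) = √(2.35 × 10.0 / 5.85) = √4.017 = 2.004 rad/s.

2.00 rad/s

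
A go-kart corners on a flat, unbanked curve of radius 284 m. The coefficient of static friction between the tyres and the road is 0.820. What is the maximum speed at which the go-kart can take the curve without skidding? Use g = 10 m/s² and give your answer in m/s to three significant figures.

Friction provides the centripetal force on a flat curve. At maximum speed it is at its limiting value: μ_s m g = m v²/r.
Mass cancels: v_max = √(μ_s g r) = √(0.820 × 10.0 × 284) = √2329 = 48.26 m/s.

48.3 m/s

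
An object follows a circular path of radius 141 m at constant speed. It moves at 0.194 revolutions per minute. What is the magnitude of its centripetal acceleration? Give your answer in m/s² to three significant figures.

ω = 0.194 rev/min × 2π/60 = 0.02032 rad/s, so v = ωr = 0.02032 × 141 = 2.865 m/s.
a_c = v²/r = (2.865)²/141 = 8.205/141 = 0.05819 m/s².

0.0582 m/s²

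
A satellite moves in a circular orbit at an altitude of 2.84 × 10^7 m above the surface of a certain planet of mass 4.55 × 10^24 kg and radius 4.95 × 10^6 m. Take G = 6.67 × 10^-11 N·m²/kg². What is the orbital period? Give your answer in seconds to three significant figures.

69500 s

r = R + h = 4.95 × 10^6 + 2.84 × 10^7 = 3.335 × 10^7 m. Gravity provides the centripetal force: G M m / r² = m v² / r ⇒ v = √(GM/r) = 3017 m/s.
T = 2πr/v = 2π × 3.335 × 10^7 / 3017 = 69460 s.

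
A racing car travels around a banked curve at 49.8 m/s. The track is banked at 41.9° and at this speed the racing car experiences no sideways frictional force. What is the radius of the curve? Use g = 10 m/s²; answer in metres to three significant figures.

Frictionless banking: tanθ = v²/(rg), so r = v²/(g tanθ).
r = (49.8)²/(10.0 × tan 41.9°) = 2480/(10.0 × 0.8972) = 2480/8.972 = 276.4 m.

276 m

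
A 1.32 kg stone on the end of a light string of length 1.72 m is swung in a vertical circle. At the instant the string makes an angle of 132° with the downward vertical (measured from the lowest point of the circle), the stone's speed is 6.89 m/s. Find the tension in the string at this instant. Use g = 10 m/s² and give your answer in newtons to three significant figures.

27.6 N

Take the radial direction toward the centre of the circle as positive. The component of the weight along the string toward the centre is −mg cos φ (φ measured from the bottom), so Newton's second law along the string gives T − mg cos φ = m v²/r.
cos 132° = -0.6691, so T = m(v²/r + g cos φ) = 1.32 × ((6.89)²/1.72 + 10.0 × -0.6691) = 1.32 × (27.60 + (-6.691)) = 1.32 × 20.91 = 27.60 N.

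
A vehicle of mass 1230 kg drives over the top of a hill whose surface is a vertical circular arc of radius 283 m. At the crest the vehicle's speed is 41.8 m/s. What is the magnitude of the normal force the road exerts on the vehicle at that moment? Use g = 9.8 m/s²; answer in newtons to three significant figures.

At the crest the centripetal acceleration points downward (toward the centre of the arc), so mg − N = mv²/r.
N = m(g − v²/r) = 1230 × (9.8 − (41.8)²/283) = 1230 × (9.8 − 6.174) = 1230 × 3.626 = 4460 N.

4460 N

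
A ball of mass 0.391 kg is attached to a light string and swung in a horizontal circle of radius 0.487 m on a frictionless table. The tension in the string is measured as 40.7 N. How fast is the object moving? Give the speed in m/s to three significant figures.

T = m v²/r ⇒ v = √(T r / m) = √(40.7 × 0.487 / 0.391) = √50.69 = 7.120 m/s.

7.12 m/s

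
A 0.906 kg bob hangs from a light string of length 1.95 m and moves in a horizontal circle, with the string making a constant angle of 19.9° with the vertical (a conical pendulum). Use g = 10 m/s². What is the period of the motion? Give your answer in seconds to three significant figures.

r = L sinθ = 0.6637 m. From T sinθ = mω²r and T cosθ = mg: tanθ = ω²r/g, so ω² = g tanθ / r = g/(L cosθ).
ω = √(g/(L cosθ)) = √(10.0/(1.95 × 0.9403)) = √5.454 = 2.335 rad/s.
Period = 2π/ω = 2.690 s.

2.69 s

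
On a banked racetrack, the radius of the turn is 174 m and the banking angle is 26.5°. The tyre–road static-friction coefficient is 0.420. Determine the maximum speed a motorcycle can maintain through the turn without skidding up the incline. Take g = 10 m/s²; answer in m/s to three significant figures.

45.0 m/s

At the maximum speed, friction acts down the slope at its limiting value f = μN. Radially (horizontal, toward centre): N sinθ + μN cosθ = mv²/r. Vertically: N cosθ − μN sinθ = mg.
Dividing: v² = r g (sinθ + μcosθ)/(cosθ − μsinθ).
sinθ + μcosθ = 0.4462 + 0.420×0.8949 = 0.8221; cosθ − μsinθ = 0.8949 − 0.420×0.4462 = 0.7075.
v² = 174 × 10.0 × 0.8221/0.7075 = 2022 m²/s², so v = 44.96 m/s.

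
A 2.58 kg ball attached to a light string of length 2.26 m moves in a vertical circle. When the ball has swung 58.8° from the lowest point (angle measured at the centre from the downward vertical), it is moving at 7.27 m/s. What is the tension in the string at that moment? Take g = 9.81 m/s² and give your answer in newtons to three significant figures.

73.4 N

Take the radial direction toward the centre of the circle as positive. The component of the weight along the string toward the centre is −mg cos φ (φ measured from the bottom), so Newton's second law along the string gives T − mg cos φ = m v²/r.
cos 58.8° = 0.5180, so T = m(v²/r + g cos φ) = 2.58 × ((7.27)²/2.26 + 9.81 × 0.5180) = 2.58 × (23.39 + (5.082)) = 2.58 × 28.47 = 73.45 N.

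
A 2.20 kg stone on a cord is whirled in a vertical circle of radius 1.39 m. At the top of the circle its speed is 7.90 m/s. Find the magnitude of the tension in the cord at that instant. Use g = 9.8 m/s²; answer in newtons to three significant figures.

77.2 N

At the top, both T and the weight mg point inward (toward the centre), so T + mg = mv²/r.
T = m(v²/r − g) = 2.20 × ((7.90)²/1.39 − 9.8) = 2.20 × (44.90 − 9.8) = 2.20 × 35.10 = 77.22 N.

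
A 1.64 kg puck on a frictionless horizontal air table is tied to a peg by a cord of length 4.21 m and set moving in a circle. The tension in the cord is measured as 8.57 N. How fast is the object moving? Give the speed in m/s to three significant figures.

4.69 m/s

T = m v²/r ⇒ v = √(T r / m) = √(8.57 × 4.21 / 1.64) = √22.00 = 4.690 m/s.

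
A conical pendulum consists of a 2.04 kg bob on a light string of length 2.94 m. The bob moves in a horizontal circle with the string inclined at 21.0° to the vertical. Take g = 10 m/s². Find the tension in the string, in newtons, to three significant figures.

Vertically the bob has no acceleration, so T cosθ = mg.
T = mg/cosθ = 2.04 × 10.0 / cos 21.0° = 20.40/0.9336 = 21.85 N.

21.9 N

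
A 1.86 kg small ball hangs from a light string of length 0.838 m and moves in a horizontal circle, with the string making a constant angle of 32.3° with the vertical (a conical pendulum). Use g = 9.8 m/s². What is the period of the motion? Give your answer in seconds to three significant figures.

1.69 s

r = L sinθ = 0.4478 m. From T sinθ = mω²r and T cosθ = mg: tanθ = ω²r/g, so ω² = g tanθ / r = g/(L cosθ).
ω = √(g/(L cosθ)) = √(9.8/(0.838 × 0.8453)) = √13.84 = 3.720 rad/s.
Period = 2π/ω = 1.689 s.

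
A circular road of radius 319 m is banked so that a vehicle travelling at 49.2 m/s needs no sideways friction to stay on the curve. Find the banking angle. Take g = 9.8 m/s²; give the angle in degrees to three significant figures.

37.8°

For a frictionless banked turn: horizontally N sinθ = mv²/r and vertically N cosθ = mg.
Dividing: tanθ = v²/(r g) = (49.2)²/(319 × 9.8) = 2421/3126 = 0.7743.
θ = arctan(0.7743) = 37.75°.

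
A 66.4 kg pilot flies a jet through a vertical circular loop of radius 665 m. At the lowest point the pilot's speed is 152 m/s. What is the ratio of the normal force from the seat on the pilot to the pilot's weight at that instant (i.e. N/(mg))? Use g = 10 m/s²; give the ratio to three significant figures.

At the bottom, N − mg = mv²/r, so N = m(v²/r + g) and N/(mg) = v²/(rg) + 1 = (152)²/(665 × 10.0) + 1 = 3.474 + 1 = 4.474.

4.47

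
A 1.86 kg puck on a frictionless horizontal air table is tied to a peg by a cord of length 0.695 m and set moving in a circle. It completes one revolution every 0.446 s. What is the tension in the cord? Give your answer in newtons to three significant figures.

257 N

v = 2πr/T = 2π × 0.695/0.446 = 9.791 m/s.
The tension is the only horizontal force, so it supplies the full centripetal force: T = m v²/r = 1.86 × (9.791)²/0.695 = 1.86 × 95.86/0.695 = 256.6 N.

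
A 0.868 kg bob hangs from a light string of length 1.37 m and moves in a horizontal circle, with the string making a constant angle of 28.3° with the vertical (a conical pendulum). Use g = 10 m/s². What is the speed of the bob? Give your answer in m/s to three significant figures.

The radius of the circle is r = L sinθ = 1.37 × sin 28.3° = 0.6495 m.
Horizontally T sinθ = mv²/r and vertically T cosθ = mg, so tanθ = v²/(rg).
v = √(r g tanθ) = √(0.6495 × 10.0 × 0.5384) = √3.497 = 1.870 m/s.

1.87 m/s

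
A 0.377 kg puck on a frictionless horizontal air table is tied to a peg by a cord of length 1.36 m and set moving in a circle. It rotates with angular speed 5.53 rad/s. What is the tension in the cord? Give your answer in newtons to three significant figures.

v = ωr = 5.53 × 1.36 = 7.521 m/s.
The tension is the only horizontal force, so it supplies the full centripetal force: T = m v²/r = 0.377 × (7.521)²/1.36 = 0.377 × 56.56/1.36 = 15.68 N.

15.7 N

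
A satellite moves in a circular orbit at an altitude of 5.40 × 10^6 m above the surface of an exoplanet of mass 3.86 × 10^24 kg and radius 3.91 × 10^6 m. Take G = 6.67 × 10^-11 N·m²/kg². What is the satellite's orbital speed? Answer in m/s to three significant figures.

5260 m/s

Orbital radius r = R + h = 3.91 × 10^6 + 5.40 × 10^6 = 9.310 × 10^6 m.
Gravity supplies the centripetal force: G M m / r² = m v² / r, so v = √(GM/r).
v = √(6.67 × 10^-11 × 3.86 × 10^24 / 9.310 × 10^6) = √(2.765 × 10^7) = 5259 m/s.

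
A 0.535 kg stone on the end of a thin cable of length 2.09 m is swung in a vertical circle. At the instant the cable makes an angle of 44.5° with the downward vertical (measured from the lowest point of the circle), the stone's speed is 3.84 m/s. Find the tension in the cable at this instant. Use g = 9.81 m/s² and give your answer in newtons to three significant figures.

7.52 N

Take the radial direction toward the centre of the circle as positive. The component of the weight along the string toward the centre is −mg cos φ (φ measured from the bottom), so Newton's second law along the string gives T − mg cos φ = m v²/r.
cos 44.5° = 0.7133, so T = m(v²/r + g cos φ) = 0.535 × ((3.84)²/2.09 + 9.81 × 0.7133) = 0.535 × (7.055 + (6.997)) = 0.535 × 14.05 = 7.518 N.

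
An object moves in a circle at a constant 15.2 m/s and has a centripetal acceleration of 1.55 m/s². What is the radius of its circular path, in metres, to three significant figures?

149 m

a_c = v²/r ⇒ r = v²/a_c = (15.2)²/1.55 = 231.0/1.55 = 149.1 m.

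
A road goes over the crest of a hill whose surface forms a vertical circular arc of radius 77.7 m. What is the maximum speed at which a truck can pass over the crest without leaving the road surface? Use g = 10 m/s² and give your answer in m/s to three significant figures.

At the crest the centre of the circle is below the truck, so the net downward (centripetal) force is mg − N = mv²/r.
The truck leaves the road when N → 0, giving v_max = √(g r) = √(10.0 × 77.7) = 27.87 m/s.

27.9 m/s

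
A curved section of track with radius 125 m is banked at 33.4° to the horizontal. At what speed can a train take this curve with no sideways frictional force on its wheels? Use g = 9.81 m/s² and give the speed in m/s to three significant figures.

On a frictionless banked curve, N sinθ = mv²/r and N cosθ = mg, so tanθ = v²/(rg).
v = √(r g tanθ) = √(125 × 9.81 × tan 33.4°) = √(125 × 9.81 × 0.6594) = √808.6 = 28.44 m/s.

28.4 m/s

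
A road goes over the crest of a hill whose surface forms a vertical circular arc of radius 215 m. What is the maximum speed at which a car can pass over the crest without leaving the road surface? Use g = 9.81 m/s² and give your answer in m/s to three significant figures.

45.9 m/s

At the crest the centre of the circle is below the car, so the net downward (centripetal) force is mg − N = mv²/r.
The car leaves the road when N → 0, giving v_max = √(g r) = √(9.81 × 215) = 45.93 m/s.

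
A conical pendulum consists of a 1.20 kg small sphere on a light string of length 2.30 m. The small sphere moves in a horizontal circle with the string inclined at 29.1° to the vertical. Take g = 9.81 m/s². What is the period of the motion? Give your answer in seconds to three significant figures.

r = L sinθ = 1.119 m. From T sinθ = mω²r and T cosθ = mg: tanθ = ω²r/g, so ω² = g tanθ / r = g/(L cosθ).
ω = √(g/(L cosθ)) = √(9.81/(2.30 × 0.8738)) = √4.881 = 2.209 rad/s.
Period = 2π/ω = 2.844 s.

2.84 s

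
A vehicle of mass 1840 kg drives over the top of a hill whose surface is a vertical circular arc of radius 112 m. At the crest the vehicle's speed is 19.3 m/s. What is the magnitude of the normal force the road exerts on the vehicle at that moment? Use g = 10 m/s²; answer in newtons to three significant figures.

At the crest the centripetal acceleration points downward (toward the centre of the arc), so mg − N = mv²/r.
N = m(g − v²/r) = 1840 × (10.0 − (19.3)²/112) = 1840 × (10.0 − 3.326) = 1840 × 6.674 = 12280 N.

12300 N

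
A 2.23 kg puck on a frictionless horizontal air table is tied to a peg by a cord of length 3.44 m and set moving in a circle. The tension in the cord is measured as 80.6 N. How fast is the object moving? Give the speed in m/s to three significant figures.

T = m v²/r ⇒ v = √(T r / m) = √(80.6 × 3.44 / 2.23) = √124.3 = 11.15 m/s.

11.2 m/s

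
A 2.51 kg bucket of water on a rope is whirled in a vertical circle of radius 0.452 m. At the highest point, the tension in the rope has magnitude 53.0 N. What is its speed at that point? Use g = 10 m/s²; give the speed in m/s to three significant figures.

At the top, T + mg = mv²/r, so v = √(r(T/m + g)) = √(0.452 × (53.0/2.51 + 10.0)) = √(0.452 × 31.12) = √14.06 = 3.750 m/s.

3.75 m/s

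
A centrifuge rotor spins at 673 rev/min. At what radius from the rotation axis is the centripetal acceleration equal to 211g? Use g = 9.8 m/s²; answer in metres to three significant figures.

ω = 673 rev/min × 2π/60 = 70.48 rad/s.
a_c = ω²r = 211g ⇒ r = 211 × 9.8 / (70.48)² = 2068/4967 = 0.4163 m.

0.416 m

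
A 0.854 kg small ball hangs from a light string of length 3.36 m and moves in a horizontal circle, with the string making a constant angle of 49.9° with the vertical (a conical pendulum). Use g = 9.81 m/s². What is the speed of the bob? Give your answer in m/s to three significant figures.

5.47 m/s

The radius of the circle is r = L sinθ = 3.36 × sin 49.9° = 2.570 m.
Horizontally T sinθ = mv²/r and vertically T cosθ = mg, so tanθ = v²/(rg).
v = √(r g tanθ) = √(2.570 × 9.81 × 1.188) = √29.94 = 5.472 m/s.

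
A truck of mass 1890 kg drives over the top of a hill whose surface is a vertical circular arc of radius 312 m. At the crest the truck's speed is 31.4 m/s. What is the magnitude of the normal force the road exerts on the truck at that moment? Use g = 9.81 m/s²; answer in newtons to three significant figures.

At the crest the centripetal acceleration points downward (toward the centre of the arc), so mg − N = mv²/r.
N = m(g − v²/r) = 1890 × (9.81 − (31.4)²/312) = 1890 × (9.81 − 3.160) = 1890 × 6.650 = 12570 N.

12600 N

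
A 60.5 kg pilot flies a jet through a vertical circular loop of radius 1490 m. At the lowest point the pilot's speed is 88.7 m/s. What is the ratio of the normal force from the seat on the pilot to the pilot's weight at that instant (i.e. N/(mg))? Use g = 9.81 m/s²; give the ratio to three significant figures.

At the bottom, N − mg = mv²/r, so N = m(v²/r + g) and N/(mg) = v²/(rg) + 1 = (88.7)²/(1490 × 9.81) + 1 = 0.5383 + 1 = 1.538.

1.54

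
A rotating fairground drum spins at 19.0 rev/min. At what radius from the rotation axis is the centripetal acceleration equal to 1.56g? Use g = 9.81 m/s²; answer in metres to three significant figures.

ω = 19.0 rev/min × 2π/60 = 1.990 rad/s.
a_c = ω²r = 1.56g ⇒ r = 1.56 × 9.81 / (1.990)² = 15.30/3.959 = 3.866 m.

3.87 m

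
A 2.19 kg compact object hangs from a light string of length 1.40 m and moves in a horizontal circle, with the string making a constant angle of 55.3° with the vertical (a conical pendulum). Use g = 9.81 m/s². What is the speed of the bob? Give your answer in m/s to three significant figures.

The radius of the circle is r = L sinθ = 1.40 × sin 55.3° = 1.151 m.
Horizontally T sinθ = mv²/r and vertically T cosθ = mg, so tanθ = v²/(rg).
v = √(r g tanθ) = √(1.151 × 9.81 × 1.444) = √16.31 = 4.038 m/s.

4.04 m/s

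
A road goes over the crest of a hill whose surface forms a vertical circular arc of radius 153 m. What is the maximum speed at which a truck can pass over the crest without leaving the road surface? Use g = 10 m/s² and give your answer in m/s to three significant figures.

39.1 m/s

At the crest the centre of the circle is below the truck, so the net downward (centripetal) force is mg − N = mv²/r.
The truck leaves the road when N → 0, giving v_max = √(g r) = √(10.0 × 153) = 39.12 m/s.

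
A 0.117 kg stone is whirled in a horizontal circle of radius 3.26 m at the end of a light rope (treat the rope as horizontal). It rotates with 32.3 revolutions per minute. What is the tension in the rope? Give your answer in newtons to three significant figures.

4.36 N

ω = 32.3 rev/min × 2π/60 = 3.382 rad/s, so v = ωr = 3.382 × 3.26 = 11.03 m/s.
The tension is the only horizontal force, so it supplies the full centripetal force: T = m v²/r = 0.117 × (11.03)²/3.26 = 0.117 × 121.6/3.26 = 4.364 N.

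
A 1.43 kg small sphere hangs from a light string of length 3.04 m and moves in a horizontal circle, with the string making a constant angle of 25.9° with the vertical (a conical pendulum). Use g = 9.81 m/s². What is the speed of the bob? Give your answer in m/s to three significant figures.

2.52 m/s

The radius of the circle is r = L sinθ = 3.04 × sin 25.9° = 1.328 m.
Horizontally T sinθ = mv²/r and vertically T cosθ = mg, so tanθ = v²/(rg).
v = √(r g tanθ) = √(1.328 × 9.81 × 0.4856) = √6.325 = 2.515 m/s.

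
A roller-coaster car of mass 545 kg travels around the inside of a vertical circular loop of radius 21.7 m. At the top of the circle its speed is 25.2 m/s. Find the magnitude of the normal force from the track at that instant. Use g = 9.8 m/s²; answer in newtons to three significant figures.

At the top, both N and the weight mg point inward (toward the centre), so N + mg = mv²/r.
N = m(v²/r − g) = 545 × ((25.2)²/21.7 − 9.8) = 545 × (29.26 − 9.8) = 545 × 19.46 = 10610 N.

10600 N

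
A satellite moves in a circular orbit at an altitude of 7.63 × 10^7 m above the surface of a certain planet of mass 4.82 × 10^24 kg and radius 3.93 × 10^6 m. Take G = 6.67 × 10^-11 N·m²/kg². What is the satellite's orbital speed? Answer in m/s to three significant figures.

Orbital radius r = R + h = 3.93 × 10^6 + 7.63 × 10^7 = 8.023 × 10^7 m.
Gravity supplies the centripetal force: G M m / r² = m v² / r, so v = √(GM/r).
v = √(6.67 × 10^-11 × 4.82 × 10^24 / 8.023 × 10^7) = √(4.007 × 10^6) = 2002 m/s.

2000 m/s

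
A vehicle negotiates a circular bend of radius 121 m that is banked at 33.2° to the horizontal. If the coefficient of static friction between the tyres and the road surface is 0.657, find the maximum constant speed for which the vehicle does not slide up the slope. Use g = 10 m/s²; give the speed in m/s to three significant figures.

At the maximum speed, friction acts down the slope at its limiting value f = μN. Radially (horizontal, toward centre): N sinθ + μN cosθ = mv²/r. Vertically: N cosθ − μN sinθ = mg.
Dividing: v² = r g (sinθ + μcosθ)/(cosθ − μsinθ).
sinθ + μcosθ = 0.5476 + 0.657×0.8368 = 1.097; cosθ − μsinθ = 0.8368 − 0.657×0.5476 = 0.4770.
v² = 121 × 10.0 × 1.097/0.4770 = 2783 m²/s², so v = 52.76 m/s.

52.8 m/s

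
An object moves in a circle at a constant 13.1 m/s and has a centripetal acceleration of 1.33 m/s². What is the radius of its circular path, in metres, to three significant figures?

a_c = v²/r ⇒ r = v²/a_c = (13.1)²/1.33 = 171.6/1.33 = 129.0 m.

129 m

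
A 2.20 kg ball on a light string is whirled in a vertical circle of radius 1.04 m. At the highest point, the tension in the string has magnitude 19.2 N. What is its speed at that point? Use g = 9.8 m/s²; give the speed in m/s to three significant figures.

4.39 m/s

At the top, T + mg = mv²/r, so v = √(r(T/m + g)) = √(1.04 × (19.2/2.20 + 9.8)) = √(1.04 × 18.53) = √19.27 = 4.390 m/s.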